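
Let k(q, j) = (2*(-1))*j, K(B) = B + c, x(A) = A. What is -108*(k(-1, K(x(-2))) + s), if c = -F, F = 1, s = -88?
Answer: 8856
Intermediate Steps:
c = -1 (c = -1*1 = -1)
K(B) = -1 + B (K(B) = B - 1 = -1 + B)
k(q, j) = -2*j
-108*(k(-1, K(x(-2))) + s) = -108*(-2*(-1 - 2) - 88) = -108*(-2*(-3) - 88) = -108*(6 - 88) = -108*(-82) = 8856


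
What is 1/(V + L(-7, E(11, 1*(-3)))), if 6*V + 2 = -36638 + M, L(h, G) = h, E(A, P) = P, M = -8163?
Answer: -6/44845 ≈ -0.00013379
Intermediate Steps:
V = -44803/6 (V = -1/3 + (-36638 - 8163)/6 = -1/3 + (1/6)*(-44801) = -1/3 - 44801/6 = -44803/6 ≈ -7467.2)
1/(V + L(-7, E(11, 1*(-3)))) = 1/(-44803/6 - 7) = 1/(-44845/6) = -6/44845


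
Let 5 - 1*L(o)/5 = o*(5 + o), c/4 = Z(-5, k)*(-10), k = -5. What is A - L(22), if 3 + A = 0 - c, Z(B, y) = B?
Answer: 2742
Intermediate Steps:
c = 200 (c = 4*(-5*(-10)) = 4*50 = 200)
L(o) = 25 - 5*o*(5 + o)
A = -203 (A = -3 + (0 - 1*200) = -3 + (0 - 200) = -3 - 200 = -203)
A - L(22) = -203 - (25 - 25*22 - 5*22**2) = -203 - (25 - 550 - 5*484) = -203 - (25 - 550 - 2420) = -203 - 1*(-2945) = -203 + 2945 = 2742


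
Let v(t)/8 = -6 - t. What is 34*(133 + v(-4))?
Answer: 3978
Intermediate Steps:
v(t) = -48 - 8*t (v(t) = 8*(-6 - t) = -48 - 8*t)
34*(133 + v(-4)) = 34*(133 + (-48 - 8*(-4))) = 34*(133 + (-48 + 32)) = 34*(133 - 16) = 34*117 = 3978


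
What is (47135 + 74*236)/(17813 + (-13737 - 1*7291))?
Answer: -64599/3215 ≈ -20.093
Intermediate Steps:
(47135 + 74*236)/(17813 + (-13737 - 1*7291)) = (47135 + 17464)/(17813 + (-13737 - 7291)) = 64599/(17813 - 21028) = 64599/(-3215) = 64599*(-1/3215) = -64599/3215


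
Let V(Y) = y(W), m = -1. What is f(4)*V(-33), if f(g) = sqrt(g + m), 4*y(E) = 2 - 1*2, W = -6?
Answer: 0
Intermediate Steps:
y(E) = 0 (y(E) = (2 - 1*2)/4 = (2 - 2)/4 = (1/4)*0 = 0)
V(Y) = 0
f(g) = sqrt(-1 + g) (f(g) = sqrt(g - 1) = sqrt(-1 + g))
f(4)*V(-33) = sqrt(-1 + 4)*0 = sqrt(3)*0 = 0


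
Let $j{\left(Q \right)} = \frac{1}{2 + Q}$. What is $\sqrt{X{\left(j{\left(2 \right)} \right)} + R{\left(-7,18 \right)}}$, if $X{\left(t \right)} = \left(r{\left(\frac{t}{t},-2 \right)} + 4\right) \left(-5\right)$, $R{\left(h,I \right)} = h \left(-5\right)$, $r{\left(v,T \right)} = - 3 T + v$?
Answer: $2 i \sqrt{5} \approx 4.4721 i$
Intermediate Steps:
$r{\left(v,T \right)} = v - 3 T$
$R{\left(h,I \right)} = - 5 h$
$X{\left(t \right)} = -55$ ($X{\left(t \right)} = \left(\left(\frac{t}{t} - -6\right) + 4\right) \left(-5\right) = \left(\left(1 + 6\right) + 4\right) \left(-5\right) = \left(7 + 4\right) \left(-5\right) = 11 \left(-5\right) = -55$)
$\sqrt{X{\left(j{\left(2 \right)} \right)} + R{\left(-7,18 \right)}} = \sqrt{-55 - -35} = \sqrt{-55 + 35} = \sqrt{-20} = 2 i \sqrt{5}$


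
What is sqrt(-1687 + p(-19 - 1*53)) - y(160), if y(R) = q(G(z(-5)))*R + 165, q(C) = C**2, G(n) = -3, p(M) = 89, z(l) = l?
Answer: -1605 + I*sqrt(1598) ≈ -1605.0 + 39.975*I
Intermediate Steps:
y(R) = 165 + 9*R (y(R) = (-3)**2*R + 165 = 9*R + 165 = 165 + 9*R)
sqrt(-1687 + p(-19 - 1*53)) - y(160) = sqrt(-1687 + 89) - (165 + 9*160) = sqrt(-1598) - (165 + 1440) = I*sqrt(1598) - 1*1605 = I*sqrt(1598) - 1605 = -1605 + I*sqrt(1598)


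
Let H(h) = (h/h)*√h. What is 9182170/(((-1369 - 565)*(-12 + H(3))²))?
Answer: -224963165/6408309 - 36728680*√3/6408309 ≈ -45.032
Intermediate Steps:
H(h) = √h (H(h) = 1*√h = √h)
9182170/(((-1369 - 565)*(-12 + H(3))²)) = 9182170/(((-1369 - 565)*(-12 + √3)²)) = 9182170/((-1934*(-12 + √3)²)) = 9182170*(-1/(1934*(-12 + √3)²)) = -4591085/(967*(-12 + √3)²)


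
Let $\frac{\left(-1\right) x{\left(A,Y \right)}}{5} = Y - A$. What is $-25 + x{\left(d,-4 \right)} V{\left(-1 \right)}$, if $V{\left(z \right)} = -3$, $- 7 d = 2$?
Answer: $- \frac{565}{7} \approx -80.714$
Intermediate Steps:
$d = - \frac{2}{7}$ ($d = \left(- \frac{1}{7}\right) 2 = - \frac{2}{7} \approx -0.28571$)
$x{\left(A,Y \right)} = - 5 Y + 5 A$ ($x{\left(A,Y \right)} = - 5 \left(Y - A\right) = - 5 Y + 5 A$)
$-25 + x{\left(d,-4 \right)} V{\left(-1 \right)} = -25 + \left(\left(-5\right) \left(-4\right) + 5 \left(- \frac{2}{7}\right)\right) \left(-3\right) = -25 + \left(20 - \frac{10}{7}\right) \left(-3\right) = -25 + \frac{130}{7} \left(-3\right) = -25 - \frac{390}{7} = - \frac{565}{7}$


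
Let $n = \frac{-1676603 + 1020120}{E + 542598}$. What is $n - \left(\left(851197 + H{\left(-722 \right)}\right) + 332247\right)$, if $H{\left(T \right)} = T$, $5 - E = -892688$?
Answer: $- \frac{1697550898585}{1435291} \approx -1.1827 \cdot 10^{6}$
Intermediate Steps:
$E = 892693$ ($E = 5 - -892688 = 5 + 892688 = 892693$)
$n = - \frac{656483}{1435291}$ ($n = \frac{-1676603 + 1020120}{892693 + 542598} = - \frac{656483}{1435291} \approx -0.45739$)
$n - \left(\left(851197 + H{\left(-722 \right)}\right) + 332247\right) = - \frac{656483}{1435291} - \left(\left(851197 - 722\right) + 332247\right) = - \frac{656483}{1435291} - \left(850475 + 332247\right) = - \frac{656483}{1435291} - 1182722 = - \frac{1697550898585}{1435291}$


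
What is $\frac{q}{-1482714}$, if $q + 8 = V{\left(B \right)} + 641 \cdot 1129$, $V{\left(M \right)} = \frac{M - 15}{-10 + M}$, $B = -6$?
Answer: $- \frac{3859639}{7907808} \approx -0.48808$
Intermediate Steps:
$V{\left(M \right)} = \frac{-15 + M}{-10 + M}$
$q = \frac{11578917}{16}$ ($q = -8 + \left(\frac{-15 - 6}{-10 - 6} + 641 \cdot 1129\right) = -8 + \left(\frac{1}{-16} \left(-21\right) + 723689\right) = -8 + \left(\left(- \frac{1}{16}\right) \left(-21\right) + 723689\right) = -8 + \left(\frac{21}{16} + 723689\right) = -8 + \frac{11579045}{16} = \frac{11578917}{16} \approx 7.2368 \cdot 10^{5}$)
$\frac{q}{-1482714} = \frac{11578917}{16 \left(-1482714\right)} = \frac{11578917}{16} \left(- \frac{1}{1482714}\right) = - \frac{3859639}{7907808}$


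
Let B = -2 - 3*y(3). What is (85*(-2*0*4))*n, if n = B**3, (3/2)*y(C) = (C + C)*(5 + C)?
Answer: 0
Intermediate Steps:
y(C) = 4*C*(5 + C)/3 (y(C) = 2*((C + C)*(5 + C))/3 = 2*((2*C)*(5 + C))/3 = 2*(2*C*(5 + C))/3 = 4*C*(5 + C)/3)
B = -98 (B = -2 - 4*3*(5 + 3) = -2 - 4*3*8 = -2 - 3*32 = -2 - 96 = -98)
n = -941192 (n = (-98)**3 = -941192)
(85*(-2*0*4))*n = (85*(-2*0*4))*(-941192) = (85*(0*4))*(-941192) = (85*0)*(-941192) = 0*(-941192) = 0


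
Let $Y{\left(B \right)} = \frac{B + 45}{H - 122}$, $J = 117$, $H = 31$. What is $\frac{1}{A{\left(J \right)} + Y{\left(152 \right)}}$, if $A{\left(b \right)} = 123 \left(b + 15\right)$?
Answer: $\frac{91}{1477279} \approx 6.16 \cdot 10^{-5}$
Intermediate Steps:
$Y{\left(B \right)} = - \frac{45}{91} - \frac{B}{91}$ ($Y{\left(B \right)} = \frac{B + 45}{31 - 122} = \frac{45 + B}{-91} = \left(45 + B\right) \left(- \frac{1}{91}\right) = - \frac{45}{91} - \frac{B}{91}$)
$A{\left(b \right)} = 1845 + 123 b$ ($A{\left(b \right)} = 123 \left(15 + b\right) = 1845 + 123 b$)
$\frac{1}{A{\left(J \right)} + Y{\left(152 \right)}} = \frac{1}{\left(1845 + 123 \cdot 117\right) - \frac{197}{91}} = \frac{1}{\left(1845 + 14391\right) - \frac{197}{91}} = \frac{1}{16236 - \frac{197}{91}} = \frac{1}{\frac{1477279}{91}} = \frac{91}{1477279}$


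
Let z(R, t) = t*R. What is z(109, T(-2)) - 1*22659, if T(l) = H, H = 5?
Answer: -22114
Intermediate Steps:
T(l) = 5
z(R, t) = R*t
z(109, T(-2)) - 1*22659 = 109*5 - 1*22659 = 545 - 22659 = -22114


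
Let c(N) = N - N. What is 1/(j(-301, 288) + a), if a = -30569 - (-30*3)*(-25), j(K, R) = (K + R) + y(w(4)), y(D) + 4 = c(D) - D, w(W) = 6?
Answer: -1/32842 ≈ -3.0449e-5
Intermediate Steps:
c(N) = 0
y(D) = -4 - D (y(D) = -4 + (0 - D) = -4 - D)
j(K, R) = -10 + K + R (j(K, R) = (K + R) + (-4 - 1*6) = (K + R) + (-4 - 6) = (K + R) - 10 = -10 + K + R)
a = -32819 (a = -30569 - (-90)*(-25) = -30569 - 1*2250 = -30569 - 2250 = -32819)
1/(j(-301, 288) + a) = 1/((-10 - 301 + 288) - 32819) = 1/(-23 - 32819) = 1/(-32842) = -1/32842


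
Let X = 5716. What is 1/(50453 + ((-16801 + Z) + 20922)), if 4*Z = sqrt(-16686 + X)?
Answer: 436592/23826577293 - 2*I*sqrt(10970)/23826577293 ≈ 1.8324e-5 - 8.7917e-9*I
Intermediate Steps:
Z = I*sqrt(10970)/4 (Z = sqrt(-16686 + 5716)/4 = sqrt(-10970)/4 = (I*sqrt(10970))/4 = I*sqrt(10970)/4 ≈ 26.184*I)
1/(50453 + ((-16801 + Z) + 20922)) = 1/(50453 + ((-16801 + I*sqrt(10970)/4) + 20922)) = 1/(50453 + (4121 + I*sqrt(10970)/4)) = 1/(54574 + I*sqrt(10970)/4)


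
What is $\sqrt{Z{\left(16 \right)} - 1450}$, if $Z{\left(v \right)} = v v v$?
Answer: $21 \sqrt{6} \approx 51.439$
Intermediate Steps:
$Z{\left(v \right)} = v^{3}$ ($Z{\left(v \right)} = v^{2} v = v^{3}$)
$\sqrt{Z{\left(16 \right)} - 1450} = \sqrt{16^{3} - 1450} = \sqrt{4096 - 1450} = \sqrt{2646} = 21 \sqrt{6}$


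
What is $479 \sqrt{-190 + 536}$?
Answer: $479 \sqrt{346} \approx 8909.9$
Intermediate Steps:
$479 \sqrt{-190 + 536} = 479 \sqrt{346}$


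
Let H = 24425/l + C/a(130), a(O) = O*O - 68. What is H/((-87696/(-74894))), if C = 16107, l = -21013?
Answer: -2721094081423/15508634899968 ≈ -0.17546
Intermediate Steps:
a(O) = -68 + O² (a(O) = O² - 68 = -68 + O²)
H = -72665209/353690816 (H = 24425/(-21013) + 16107/(-68 + 130²) = 24425*(-1/21013) + 16107/(-68 + 16900) = -24425/21013 + 16107/16832 = -72665209/353690816 ≈ -0.20545)
H/((-87696/(-74894))) = -72665209/(353690816*((-87696/(-74894)))) = -72665209/(353690816*((-87696*(-1/74894)))) = -72665209/(353690816*43848/37447) = -72665209/353690816*37447/43848 = -2721094081423/15508634899968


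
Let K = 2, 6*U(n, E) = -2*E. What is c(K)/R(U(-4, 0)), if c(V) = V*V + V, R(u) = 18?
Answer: ⅓ ≈ 0.33333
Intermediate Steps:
U(n, E) = -E/3 (U(n, E) = (-2*E)/6 = -E/3)
c(V) = V + V² (c(V) = V² + V = V + V²)
c(K)/R(U(-4, 0)) = (2*(1 + 2))/18 = (2*3)*(1/18) = 6*(1/18) = ⅓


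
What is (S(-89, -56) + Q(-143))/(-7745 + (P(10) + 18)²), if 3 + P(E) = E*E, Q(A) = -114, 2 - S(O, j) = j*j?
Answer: -406/685 ≈ -0.59270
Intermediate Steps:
S(O, j) = 2 - j² (S(O, j) = 2 - j*j = 2 - j²)
P(E) = -3 + E² (P(E) = -3 + E*E = -3 + E²)
(S(-89, -56) + Q(-143))/(-7745 + (P(10) + 18)²) = ((2 - 1*(-56)²) - 114)/(-7745 + ((-3 + 10²) + 18)²) = ((2 - 1*3136) - 114)/(-7745 + ((-3 + 100) + 18)²) = ((2 - 3136) - 114)/(-7745 + (97 + 18)²) = (-3134 - 114)/(-7745 + 115²) = -3248/(-7745 + 13225) = -3248/5480 = -3248*1/5480 = -406/685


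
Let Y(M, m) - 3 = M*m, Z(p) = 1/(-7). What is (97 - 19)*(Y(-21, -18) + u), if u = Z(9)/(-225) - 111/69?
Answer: 357330298/12075 ≈ 29593.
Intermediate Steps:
Z(p) = -⅐
Y(M, m) = 3 + M*m
u = -58252/36225 (u = -⅐/(-225) - 111/69 = -⅐*(-1/225) - 111*1/69 = 1/1575 - 37/23 = -58252/36225 ≈ -1.6081)
(97 - 19)*(Y(-21, -18) + u) = (97 - 19)*((3 - 21*(-18)) - 58252/36225) = 78*((3 + 378) - 58252/36225) = 78*(381 - 58252/36225) = 78*(13743473/36225) = 357330298/12075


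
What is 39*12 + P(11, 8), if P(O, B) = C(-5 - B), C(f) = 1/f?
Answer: 6083/13 ≈ 467.92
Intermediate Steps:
P(O, B) = 1/(-5 - B)
39*12 + P(11, 8) = 39*12 - 1/(5 + 8) = 468 - 1/13 = 6083/13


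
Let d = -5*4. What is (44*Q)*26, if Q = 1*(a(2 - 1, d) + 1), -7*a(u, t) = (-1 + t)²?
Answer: -70928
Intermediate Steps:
d = -20
a(u, t) = -(-1 + t)²/7
Q = -62 (Q = 1*(-(-1 - 20)²/7 + 1) = 1*(-⅐*(-21)² + 1) = 1*(-⅐*441 + 1) = 1*(-63 + 1) = 1*(-62) = -62)
(44*Q)*26 = (44*(-62))*26 = -2728*26 = -70928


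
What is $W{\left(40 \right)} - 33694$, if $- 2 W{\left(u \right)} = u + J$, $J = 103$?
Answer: $- \frac{67531}{2} \approx -33766.0$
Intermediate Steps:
$W{\left(u \right)} = - \frac{103}{2} - \frac{u}{2}$ ($W{\left(u \right)} = - \frac{u + 103}{2} = - \frac{103 + u}{2} = - \frac{103}{2} - \frac{u}{2}$)
$W{\left(40 \right)} - 33694 = \left(- \frac{103}{2} - 20\right) - 33694 = - \frac{143}{2} - 33694 = - \frac{67531}{2}$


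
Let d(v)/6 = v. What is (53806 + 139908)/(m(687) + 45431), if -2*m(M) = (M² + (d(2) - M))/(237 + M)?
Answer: 59663912/13914199 ≈ 4.2880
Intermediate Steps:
d(v) = 6*v
m(M) = -(12 + M² - M)/(2*(237 + M)) (m(M) = -(M² + (6*2 - M))/(2*(237 + M)) = -(M² + (12 - M))/(2*(237 + M)) = -(12 + M² - M)/(2*(237 + M)))
(53806 + 139908)/(m(687) + 45431) = (53806 + 139908)/((-12 + 687 - 1*687²)/(2*(237 + 687)) + 45431) = 193714/((½)*(-12 + 687 - 1*471969)/924 + 45431) = 193714/((½)*(1/924)*(-12 + 687 - 471969) + 45431) = 193714/((½)*(1/924)*(-471294) + 45431) = 193714/(-78549/308 + 45431) = 193714/(13914199/308) = 193714*(308/13914199) = 59663912/13914199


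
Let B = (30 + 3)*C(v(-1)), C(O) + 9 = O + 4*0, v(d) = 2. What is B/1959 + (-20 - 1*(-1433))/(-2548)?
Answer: -1118885/1663844 ≈ -0.67247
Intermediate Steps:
C(O) = -9 + O (C(O) = -9 + (O + 4*0) = -9 + (O + 0) = -9 + O)
B = -231 (B = (30 + 3)*(-9 + 2) = 33*(-7) = -231)
B/1959 + (-20 - 1*(-1433))/(-2548) = -231/1959 + (-20 - 1*(-1433))/(-2548) = -231*1/1959 + (-20 + 1433)*(-1/2548) = -77/653 + 1413*(-1/2548) = -77/653 - 1413/2548 = -1118885/1663844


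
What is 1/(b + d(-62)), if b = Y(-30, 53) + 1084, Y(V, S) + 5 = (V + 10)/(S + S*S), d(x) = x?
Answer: 1431/1455317 ≈ 0.00098329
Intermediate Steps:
Y(V, S) = -5 + (10 + V)/(S + S²) (Y(V, S) = -5 + (V + 10)/(S + S*S) = -5 + (10 + V)/(S + S²))
b = 1544039/1431 (b = (10 - 30 - 5*53 - 5*53²)/(53*(1 + 53)) + 1084 = (1/53)*(10 - 30 - 265 - 5*2809)/54 + 1084 = (1/53)*(1/54)*(10 - 30 - 265 - 14045) + 1084 = (1/53)*(1/54)*(-14330) + 1084 = -7165/1431 + 1084 = 1544039/1431 ≈ 1079.0)
1/(b + d(-62)) = 1/(1544039/1431 - 62) = 1/(1455317/1431) = 1431/1455317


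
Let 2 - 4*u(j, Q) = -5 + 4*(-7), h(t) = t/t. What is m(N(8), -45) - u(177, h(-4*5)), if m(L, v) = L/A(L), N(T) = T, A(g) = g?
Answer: -31/4 ≈ -7.7500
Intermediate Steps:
h(t) = 1
u(j, Q) = 35/4 (u(j, Q) = 1/2 - (-5 + 4*(-7))/4 = 1/2 - (-5 - 28)/4 = 1/2 - 1/4*(-33) = 1/2 + 33/4 = 35/4)
m(L, v) = 1 (m(L, v) = L/L = 1)
m(N(8), -45) - u(177, h(-4*5)) = 1 - 1*35/4 = 1 - 35/4 = -31/4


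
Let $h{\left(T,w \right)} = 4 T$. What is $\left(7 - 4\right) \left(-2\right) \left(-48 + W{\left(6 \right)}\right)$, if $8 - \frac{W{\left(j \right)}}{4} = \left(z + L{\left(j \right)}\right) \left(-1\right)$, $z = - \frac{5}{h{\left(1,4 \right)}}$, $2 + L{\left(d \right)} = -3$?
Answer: $246$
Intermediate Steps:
$L{\left(d \right)} = -5$ ($L{\left(d \right)} = -2 - 3 = -5$)
$z = - \frac{5}{4}$ ($z = - \frac{5}{4 \cdot 1} = - \frac{5}{4} \approx -1.25$)
$W{\left(j \right)} = 7$ ($W{\left(j \right)} = 32 - 4 \left(- \frac{5}{4} - 5\right) \left(-1\right) = 32 - 4 \left(\left(- \frac{25}{4}\right) \left(-1\right)\right) = 32 - 25 = 7$)
$\left(7 - 4\right) \left(-2\right) \left(-48 + W{\left(6 \right)}\right) = \left(7 - 4\right) \left(-2\right) \left(-48 + 7\right) = \left(7 - 4\right) \left(-2\right) \left(-41\right) = 3 \left(-2\right) \left(-41\right) = \left(-6\right) \left(-41\right) = 246$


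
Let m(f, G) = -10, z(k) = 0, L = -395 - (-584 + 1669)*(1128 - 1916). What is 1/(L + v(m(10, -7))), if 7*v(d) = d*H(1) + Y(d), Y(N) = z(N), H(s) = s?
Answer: 7/5982085 ≈ 1.1702e-6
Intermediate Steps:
L = 854585 (L = -395 - 1085*(-788) = -395 - 1*(-854980) = -395 + 854980 = 854585)
Y(N) = 0
v(d) = d/7 (v(d) = (d*1 + 0)/7 = (d + 0)/7 = d/7)
1/(L + v(m(10, -7))) = 1/(854585 + (⅐)*(-10)) = 1/(854585 - 10/7) = 1/(5982085/7) = 7/5982085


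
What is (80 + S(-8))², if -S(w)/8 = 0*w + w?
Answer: 20736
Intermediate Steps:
S(w) = -8*w (S(w) = -8*(0*w + w) = -8*(0 + w) = -8*w)
(80 + S(-8))² = (80 - 8*(-8))² = (80 + 64)² = 144² = 20736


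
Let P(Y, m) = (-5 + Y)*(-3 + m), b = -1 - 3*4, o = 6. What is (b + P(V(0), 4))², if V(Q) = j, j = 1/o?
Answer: 11449/36 ≈ 318.03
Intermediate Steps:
j = ⅙ (j = 1/6 = ⅙ ≈ 0.16667)
V(Q) = ⅙
b = -13 (b = -1 - 12 = -13)
(b + P(V(0), 4))² = (-13 + (15 - 5*4 - 3*⅙ + (⅙)*4))² = (-13 + (15 - 20 - ½ + ⅔))² = (-13 - 29/6)² = (-107/6)² = 11449/36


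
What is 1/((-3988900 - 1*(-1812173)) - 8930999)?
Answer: -1/11107726 ≈ -9.0027e-8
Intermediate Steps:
1/((-3988900 - 1*(-1812173)) - 8930999) = 1/((-3988900 + 1812173) - 8930999) = 1/(-2176727 - 8930999) = 1/(-11107726) = -1/11107726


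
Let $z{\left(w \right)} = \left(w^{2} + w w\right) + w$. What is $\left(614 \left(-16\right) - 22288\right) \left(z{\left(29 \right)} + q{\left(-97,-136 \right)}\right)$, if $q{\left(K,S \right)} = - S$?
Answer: $-59310864$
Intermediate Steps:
$z{\left(w \right)} = w + 2 w^{2}$ ($z{\left(w \right)} = \left(w^{2} + w^{2}\right) + w = 2 w^{2} + w = w + 2 w^{2}$)
$\left(614 \left(-16\right) - 22288\right) \left(z{\left(29 \right)} + q{\left(-97,-136 \right)}\right) = \left(614 \left(-16\right) - 22288\right) \left(29 \left(1 + 2 \cdot 29\right) - -136\right) = \left(-9824 - 22288\right) \left(29 \left(1 + 58\right) + 136\right) = - 32112 \left(29 \cdot 59 + 136\right) = - 32112 \left(1711 + 136\right) = \left(-32112\right) 1847 = -59310864$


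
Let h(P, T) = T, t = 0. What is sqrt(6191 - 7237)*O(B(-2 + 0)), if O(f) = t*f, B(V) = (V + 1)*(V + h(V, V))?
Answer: 0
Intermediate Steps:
B(V) = 2*V*(1 + V) (B(V) = (V + 1)*(V + V) = (1 + V)*(2*V) = 2*V*(1 + V))
O(f) = 0 (O(f) = 0*f = 0)
sqrt(6191 - 7237)*O(B(-2 + 0)) = sqrt(6191 - 7237)*0 = sqrt(-1046)*0 = (I*sqrt(1046))*0 = 0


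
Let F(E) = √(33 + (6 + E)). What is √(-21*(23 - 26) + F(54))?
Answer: √(63 + √93) ≈ 8.5231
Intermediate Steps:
F(E) = √(39 + E)
√(-21*(23 - 26) + F(54)) = √(-21*(23 - 26) + √(39 + 54)) = √(-21*(-3) + √93) = √(63 + √93)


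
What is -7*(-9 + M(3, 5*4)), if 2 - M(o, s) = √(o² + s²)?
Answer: 49 + 7*√409 ≈ 190.57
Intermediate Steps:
M(o, s) = 2 - √(o² + s²)
-7*(-9 + M(3, 5*4)) = -7*(-9 + (2 - √(3² + (5*4)²))) = -7*(-9 + (2 - √(9 + 20²))) = -7*(-9 + (2 - √(9 + 400))) = -7*(-9 + (2 - √409)) = -7*(-7 - √409) = 49 + 7*√409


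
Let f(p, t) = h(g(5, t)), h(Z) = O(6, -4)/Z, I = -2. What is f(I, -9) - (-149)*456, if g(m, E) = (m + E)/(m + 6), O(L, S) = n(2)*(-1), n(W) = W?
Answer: 135899/2 ≈ 67950.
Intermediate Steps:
O(L, S) = -2 (O(L, S) = 2*(-1) = -2)
g(m, E) = (E + m)/(6 + m)
h(Z) = -2/Z
f(p, t) = -2/(5/11 + t/11) (f(p, t) = -2*(6 + 5)/(t + 5) = -2*11/(5 + t) = -2/(5/11 + t/11))
f(I, -9) - (-149)*456 = -22/(5 - 9) - (-149)*456 = -22/(-4) - 149*(-456) = -22*(-1/4) + 67944 = 11/2 + 67944 = 135899/2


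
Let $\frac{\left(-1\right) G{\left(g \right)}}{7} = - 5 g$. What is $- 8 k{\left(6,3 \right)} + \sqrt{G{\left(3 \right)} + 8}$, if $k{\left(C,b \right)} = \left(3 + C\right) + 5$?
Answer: $-112 + \sqrt{113} \approx -101.37$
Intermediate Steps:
$G{\left(g \right)} = 35 g$ ($G{\left(g \right)} = - 7 \left(- 5 g\right) = 35 g$)
$k{\left(C,b \right)} = 8 + C$
$- 8 k{\left(6,3 \right)} + \sqrt{G{\left(3 \right)} + 8} = - 8 \left(8 + 6\right) + \sqrt{35 \cdot 3 + 8} = \left(-8\right) 14 + \sqrt{105 + 8} = -112 + \sqrt{113}$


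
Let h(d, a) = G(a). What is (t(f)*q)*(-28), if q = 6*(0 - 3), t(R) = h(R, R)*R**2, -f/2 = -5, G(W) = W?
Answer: 504000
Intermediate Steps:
h(d, a) = a
f = 10 (f = -2*(-5) = 10)
t(R) = R**3 (t(R) = R*R**2 = R**3)
q = -18 (q = 6*(-3) = -18)
(t(f)*q)*(-28) = (10**3*(-18))*(-28) = (1000*(-18))*(-28) = -18000*(-28) = 504000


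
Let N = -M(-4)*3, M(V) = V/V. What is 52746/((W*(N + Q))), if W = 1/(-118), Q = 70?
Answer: -6224028/67 ≈ -92896.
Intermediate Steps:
M(V) = 1
N = -3 (N = -1*1*3 = -1*3 = -3)
W = -1/118 ≈ -0.0084746
52746/((W*(N + Q))) = 52746/((-(-3 + 70)/118)) = 52746/((-1/118*67)) = 52746/(-67/118) = 52746*(-118/67) = -6224028/67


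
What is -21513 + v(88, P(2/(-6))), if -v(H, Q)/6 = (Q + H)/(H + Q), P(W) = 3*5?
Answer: -21519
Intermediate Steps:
P(W) = 15
v(H, Q) = -6 (v(H, Q) = -6*(Q + H)/(H + Q) = -6*(H + Q)/(H + Q) = -6*1 = -6)
-21513 + v(88, P(2/(-6))) = -21513 - 6 = -21519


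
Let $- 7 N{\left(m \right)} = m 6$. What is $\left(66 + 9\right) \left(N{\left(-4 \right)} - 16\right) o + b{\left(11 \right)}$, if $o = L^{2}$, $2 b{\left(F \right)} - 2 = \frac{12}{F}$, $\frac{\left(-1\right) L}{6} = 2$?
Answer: $- \frac{10454281}{77} \approx -1.3577 \cdot 10^{5}$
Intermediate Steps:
$L = -12$ ($L = \left(-6\right) 2 = -12$)
$N{\left(m \right)} = - \frac{6 m}{7}$ ($N{\left(m \right)} = - \frac{m 6}{7} = - \frac{6 m}{7}$)
$b{\left(F \right)} = 1 + \frac{6}{F}$ ($b{\left(F \right)} = 1 + \frac{12 \frac{1}{F}}{2} = 1 + \frac{6}{F}$)
$o = 144$ ($o = \left(-12\right)^{2} = 144$)
$\left(66 + 9\right) \left(N{\left(-4 \right)} - 16\right) o + b{\left(11 \right)} = \left(66 + 9\right) \left(\left(- \frac{6}{7}\right) \left(-4\right) - 16\right) 144 + \frac{6 + 11}{11} = 75 \left(\frac{24}{7} - 16\right) 144 + \frac{1}{11} \cdot 17 = 75 \left(- \frac{88}{7}\right) 144 + \frac{17}{11} = \left(- \frac{6600}{7}\right) 144 + \frac{17}{11} = - \frac{950400}{7} + \frac{17}{11} = - \frac{10454281}{77}$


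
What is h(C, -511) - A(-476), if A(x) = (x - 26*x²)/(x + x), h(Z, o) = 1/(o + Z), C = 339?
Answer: -1064423/172 ≈ -6188.5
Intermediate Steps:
h(Z, o) = 1/(Z + o)
A(x) = (x - 26*x²)/(2*x) (A(x) = (x - 26*x²)/((2*x)) = (x - 26*x²)*(1/(2*x)) = (x - 26*x²)/(2*x))
h(C, -511) - A(-476) = 1/(339 - 511) - (½ - 13*(-476)) = 1/(-172) - (½ + 6188) = -1/172 - 1*12377/2 = -1/172 - 12377/2 = -1064423/172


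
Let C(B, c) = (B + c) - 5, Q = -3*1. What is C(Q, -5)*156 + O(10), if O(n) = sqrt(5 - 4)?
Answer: -2027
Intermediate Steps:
Q = -3
O(n) = 1 (O(n) = sqrt(1) = 1)
C(B, c) = -5 + B + c
C(Q, -5)*156 + O(10) = (-5 - 3 - 5)*156 + 1 = -13*156 + 1 = -2028 + 1 = -2027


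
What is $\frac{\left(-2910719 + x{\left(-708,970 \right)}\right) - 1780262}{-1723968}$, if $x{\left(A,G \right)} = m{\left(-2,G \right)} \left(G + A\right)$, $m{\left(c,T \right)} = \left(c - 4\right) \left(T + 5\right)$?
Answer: $\frac{6223681}{1723968} \approx 3.6101$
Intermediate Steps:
$m{\left(c,T \right)} = \left(-4 + c\right) \left(5 + T\right)$
$x{\left(A,G \right)} = \left(-30 - 6 G\right) \left(A + G\right)$ ($x{\left(A,G \right)} = \left(-20 - 4 G + 5 \left(-2\right) + G \left(-2\right)\right) \left(G + A\right) = \left(-20 - 4 G - 10 - 2 G\right) \left(A + G\right) = \left(-30 - 6 G\right) \left(A + G\right)$)
$\frac{\left(-2910719 + x{\left(-708,970 \right)}\right) - 1780262}{-1723968} = \frac{\left(-2910719 - 6 \left(5 + 970\right) \left(-708 + 970\right)\right) - 1780262}{-1723968} = \left(\left(-2910719 - 5850 \cdot 262\right) - 1780262\right) \left(- \frac{1}{1723968}\right) = \left(\left(-2910719 - 1532700\right) - 1780262\right) \left(- \frac{1}{1723968}\right) = \left(-4443419 - 1780262\right) \left(- \frac{1}{1723968}\right) = \left(-6223681\right) \left(- \frac{1}{1723968}\right) = \frac{6223681}{1723968}$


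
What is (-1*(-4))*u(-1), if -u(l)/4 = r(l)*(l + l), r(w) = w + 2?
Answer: 32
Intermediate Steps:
r(w) = 2 + w
u(l) = -8*l*(2 + l) (u(l) = -4*(2 + l)*(l + l) = -4*(2 + l)*2*l = -8*l*(2 + l))
(-1*(-4))*u(-1) = (-1*(-4))*(-8*(-1)*(2 - 1)) = 4*(-8*(-1)*1) = 4*8 = 32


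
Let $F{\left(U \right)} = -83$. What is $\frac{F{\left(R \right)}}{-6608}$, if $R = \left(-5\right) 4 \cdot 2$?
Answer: $\frac{83}{6608} \approx 0.012561$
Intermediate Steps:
$R = -40$ ($R = \left(-20\right) 2 = -40$)
$\frac{F{\left(R \right)}}{-6608} = - \frac{83}{-6608} = \left(-83\right) \left(- \frac{1}{6608}\right) = \frac{83}{6608}$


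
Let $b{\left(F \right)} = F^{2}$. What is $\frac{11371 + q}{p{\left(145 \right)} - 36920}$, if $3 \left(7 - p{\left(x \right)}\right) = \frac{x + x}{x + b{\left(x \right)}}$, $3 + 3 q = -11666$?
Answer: $- \frac{409603}{2020987} \approx -0.20267$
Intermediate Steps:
$q = - \frac{11669}{3}$ ($q = -1 + \frac{1}{3} \left(-11666\right) = -1 - \frac{11666}{3} = - \frac{11669}{3} \approx -3889.7$)
$p{\left(x \right)} = 7 - \frac{2 x}{3 \left(x + x^{2}\right)}$ ($p{\left(x \right)} = 7 - \frac{\left(x + x\right) \frac{1}{x + x^{2}}}{3} = 7 - \frac{2 x \frac{1}{x + x^{2}}}{3} = 7 - \frac{2 x}{3 \left(x + x^{2}\right)}$)
$\frac{11371 + q}{p{\left(145 \right)} - 36920} = \frac{11371 - \frac{11669}{3}}{\frac{19 + 21 \cdot 145}{3 \left(1 + 145\right)} - 36920} = \frac{22444}{3 \left(\frac{19 + 3045}{3 \cdot 146} - 36920\right)} = \frac{22444}{3 \left(\frac{1}{3} \cdot \frac{1}{146} \cdot 3064 - 36920\right)} = \frac{22444}{3 \left(\frac{1532}{219} - 36920\right)} = \frac{22444}{3 \left(- \frac{8083948}{219}\right)} = \frac{22444}{3} \left(- \frac{219}{8083948}\right) = - \frac{409603}{2020987}$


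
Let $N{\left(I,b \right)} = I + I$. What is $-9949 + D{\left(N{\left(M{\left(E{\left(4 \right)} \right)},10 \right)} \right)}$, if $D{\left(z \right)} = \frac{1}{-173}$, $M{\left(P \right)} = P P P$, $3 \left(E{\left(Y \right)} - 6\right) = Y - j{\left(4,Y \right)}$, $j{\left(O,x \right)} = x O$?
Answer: $- \frac{1721178}{173} \approx -9949.0$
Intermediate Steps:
$j{\left(O,x \right)} = O x$
$E{\left(Y \right)} = 6 - Y$ ($E{\left(Y \right)} = 6 + \frac{Y - 4 Y}{3} = 6 + \frac{\left(-3\right) Y}{3} = 6 - Y$)
$M{\left(P \right)} = P^{3}$ ($M{\left(P \right)} = P^{2} P = P^{3}$)
$N{\left(I,b \right)} = 2 I$
$D{\left(z \right)} = - \frac{1}{173}$
$-9949 + D{\left(N{\left(M{\left(E{\left(4 \right)} \right)},10 \right)} \right)} = -9949 - \frac{1}{173} = - \frac{1721178}{173}$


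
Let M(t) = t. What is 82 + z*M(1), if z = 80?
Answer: 162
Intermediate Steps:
82 + z*M(1) = 82 + 80*1 = 82 + 80 = 162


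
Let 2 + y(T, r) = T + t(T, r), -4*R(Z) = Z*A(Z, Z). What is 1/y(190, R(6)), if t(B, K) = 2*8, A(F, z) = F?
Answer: 1/204 ≈ 0.0049020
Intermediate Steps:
t(B, K) = 16
R(Z) = -Z**2/4 (R(Z) = -Z*Z/4 = -Z**2/4)
y(T, r) = 14 + T (y(T, r) = -2 + (T + 16) = -2 + (16 + T) = 14 + T)
1/y(190, R(6)) = 1/(14 + 190) = 1/204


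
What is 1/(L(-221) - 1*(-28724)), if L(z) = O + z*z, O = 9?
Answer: 1/77574 ≈ 1.2891e-5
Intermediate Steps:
L(z) = 9 + z² (L(z) = 9 + z*z = 9 + z²)
1/(L(-221) - 1*(-28724)) = 1/((9 + (-221)²) - 1*(-28724)) = 1/((9 + 48841) + 28724) = 1/(48850 + 28724) = 1/77574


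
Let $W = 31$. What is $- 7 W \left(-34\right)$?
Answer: $7378$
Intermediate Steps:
$- 7 W \left(-34\right) = \left(-7\right) 31 \left(-34\right) = \left(-217\right) \left(-34\right) = 7378$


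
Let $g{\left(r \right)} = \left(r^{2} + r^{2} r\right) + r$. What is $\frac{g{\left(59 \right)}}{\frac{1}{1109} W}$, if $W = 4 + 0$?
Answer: $\frac{231691171}{4} \approx 5.7923 \cdot 10^{7}$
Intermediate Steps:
$g{\left(r \right)} = r + r^{2} + r^{3}$ ($g{\left(r \right)} = \left(r^{2} + r^{3}\right) + r = r + r^{2} + r^{3}$)
$W = 4$
$\frac{g{\left(59 \right)}}{\frac{1}{1109} W} = \frac{59 \left(1 + 59 + 59^{2}\right)}{\frac{1}{1109} \cdot 4} = \frac{59 \left(1 + 59 + 3481\right)}{\frac{1}{1109} \cdot 4} = \frac{59 \cdot 3541}{\frac{4}{1109}} = 208919 \cdot \frac{1109}{4} = \frac{231691171}{4}$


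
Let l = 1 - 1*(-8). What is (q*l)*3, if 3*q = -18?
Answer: -162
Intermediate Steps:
q = -6 (q = (1/3)*(-18) = -6)
l = 9 (l = 1 + 8 = 9)
(q*l)*3 = -6*9*3 = -54*3 = -162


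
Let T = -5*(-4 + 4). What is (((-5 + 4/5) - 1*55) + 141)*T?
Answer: 0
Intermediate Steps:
T = 0 (T = -5*0 = 0)
(((-5 + 4/5) - 1*55) + 141)*T = (((-5 + 4/5) - 1*55) + 141)*0 = (((-5 + (1/5)*4) - 55) + 141)*0 = (((-5 + 4/5) - 55) + 141)*0 = ((-21/5 - 55) + 141)*0 = (-296/5 + 141)*0 = (409/5)*0 = 0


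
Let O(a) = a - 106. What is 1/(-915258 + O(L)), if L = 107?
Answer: -1/915257 ≈ -1.0926e-6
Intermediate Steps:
O(a) = -106 + a
1/(-915258 + O(L)) = 1/(-915258 + (-106 + 107)) = 1/(-915258 + 1) = 1/(-915257) = -1/915257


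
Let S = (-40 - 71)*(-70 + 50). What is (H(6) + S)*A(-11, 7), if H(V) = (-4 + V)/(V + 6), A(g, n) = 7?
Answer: 93247/6 ≈ 15541.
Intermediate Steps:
H(V) = (-4 + V)/(6 + V)
S = 2220 (S = -111*(-20) = 2220)
(H(6) + S)*A(-11, 7) = ((-4 + 6)/(6 + 6) + 2220)*7 = (2/12 + 2220)*7 = ((1/12)*2 + 2220)*7 = (⅙ + 2220)*7 = (13321/6)*7 = 93247/6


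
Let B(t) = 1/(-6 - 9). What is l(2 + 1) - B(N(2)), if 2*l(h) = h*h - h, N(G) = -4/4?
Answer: 46/15 ≈ 3.0667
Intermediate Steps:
N(G) = -1 (N(G) = -4*¼ = -1)
B(t) = -1/15 (B(t) = 1/(-15) = -1/15)
l(h) = h²/2 - h/2 (l(h) = (h*h - h)/2 = (h² - h)/2 = h²/2 - h/2)
l(2 + 1) - B(N(2)) = (2 + 1)*(-1 + (2 + 1))/2 - 1*(-1/15) = (½)*3*(-1 + 3) + 1/15 = (½)*3*2 + 1/15 = 3 + 1/15 = 46/15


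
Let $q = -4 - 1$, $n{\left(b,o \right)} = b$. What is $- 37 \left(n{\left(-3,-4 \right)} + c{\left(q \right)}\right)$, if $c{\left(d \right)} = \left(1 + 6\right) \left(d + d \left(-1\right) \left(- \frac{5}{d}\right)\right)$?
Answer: $111$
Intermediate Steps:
$q = -5$ ($q = -4 - 1 = -5$)
$c{\left(d \right)} = 35 + 7 d$ ($c{\left(d \right)} = 7 \left(d + - d \left(- \frac{5}{d}\right)\right) = 7 \left(d + 5\right) = 7 \left(5 + d\right) = 35 + 7 d$)
$- 37 \left(n{\left(-3,-4 \right)} + c{\left(q \right)}\right) = - 37 \left(-3 + \left(35 + 7 \left(-5\right)\right)\right) = - 37 \left(-3 + \left(35 - 35\right)\right) = - 37 \left(-3 + 0\right) = \left(-37\right) \left(-3\right) = 111$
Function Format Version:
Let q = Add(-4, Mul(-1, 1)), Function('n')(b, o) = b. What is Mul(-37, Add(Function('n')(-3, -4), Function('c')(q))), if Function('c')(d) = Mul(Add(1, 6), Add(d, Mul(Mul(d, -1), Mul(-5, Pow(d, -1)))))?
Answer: 111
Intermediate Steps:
q = -5 (q = Add(-4, -1) = -5)
Function('c')(d) = Add(35, Mul(7, d)) (Function('c')(d) = Mul(7, Add(d, Mul(Mul(-1, d), Mul(-5, Pow(d, -1))))) = Mul(7, Add(d, 5)) = Mul(7, Add(5, d)) = Add(35, Mul(7, d)))
Mul(-37, Add(Function('n')(-3, -4), Function('c')(q))) = Mul(-37, Add(-3, Add(35, Mul(7, -5)))) = Mul(-37, Add(-3, Add(35, -35))) = Mul(-37, Add(-3, 0)) = Mul(-37, -3) = 111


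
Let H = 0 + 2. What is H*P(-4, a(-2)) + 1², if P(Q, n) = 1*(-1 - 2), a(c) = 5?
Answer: -5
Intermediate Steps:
P(Q, n) = -3 (P(Q, n) = 1*(-3) = -3)
H = 2
H*P(-4, a(-2)) + 1² = 2*(-3) + 1² = -6 + 1 = -5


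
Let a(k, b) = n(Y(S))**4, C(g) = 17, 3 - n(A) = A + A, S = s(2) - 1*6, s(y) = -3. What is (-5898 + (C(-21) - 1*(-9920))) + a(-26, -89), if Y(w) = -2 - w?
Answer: 18680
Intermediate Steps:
S = -9 (S = -3 - 1*6 = -3 - 6 = -9)
n(A) = 3 - 2*A (n(A) = 3 - (A + A) = 3 - 2*A)
a(k, b) = 14641 (a(k, b) = (3 - 2*(-2 - 1*(-9)))**4 = (3 - 2*(-2 + 9))**4 = (3 - 2*7)**4 = (3 - 14)**4 = (-11)**4 = 14641)
(-5898 + (C(-21) - 1*(-9920))) + a(-26, -89) = (-5898 + (17 - 1*(-9920))) + 14641 = (-5898 + (17 + 9920)) + 14641 = (-5898 + 9937) + 14641 = 4039 + 14641 = 18680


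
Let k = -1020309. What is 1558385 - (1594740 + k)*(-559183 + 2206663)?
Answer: -946362025495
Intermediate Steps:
1558385 - (1594740 + k)*(-559183 + 2206663) = 1558385 - (1594740 - 1020309)*(-559183 + 2206663) = 1558385 - 574431*1647480 = 1558385 - 1*946363583880 = 1558385 - 946363583880 = -946362025495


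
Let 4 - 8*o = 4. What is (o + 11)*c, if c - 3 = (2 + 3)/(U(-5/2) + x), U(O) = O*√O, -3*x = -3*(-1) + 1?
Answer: 36069/1253 + 4950*I*√10/1253 ≈ 28.786 + 12.493*I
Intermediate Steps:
x = -4/3 (x = -(-3*(-1) + 1)/3 = -(3 + 1)/3 = -⅓*4 = -4/3 ≈ -1.3333)
U(O) = O^(3/2)
o = 0 (o = ½ - ⅛*4 = ½ - ½ = 0)
c = 3 + 5/(-4/3 - 5*I*√10/4) (c = 3 + (2 + 3)/((-5/2)^(3/2) - 4/3) = 3 + 5/((-5*½)^(3/2) - 4/3) = 3 + 5/((-5/2)^(3/2) - 4/3) = 3 + 5/(-5*I*√10/4 - 4/3) = 3 + 5/(-4/3 - 5*I*√10/4) ≈ 2.6169 + 1.1357*I)
(o + 11)*c = (0 + 11)*(3279/1253 + 450*I*√10/1253) = 11*(3279/1253 + 450*I*√10/1253) = 36069/1253 + 4950*I*√10/1253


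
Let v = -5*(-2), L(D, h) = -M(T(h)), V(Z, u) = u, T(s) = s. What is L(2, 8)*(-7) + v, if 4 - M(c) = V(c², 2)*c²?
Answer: -858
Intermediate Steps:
M(c) = 4 - 2*c²
L(D, h) = -4 + 2*h² (L(D, h) = -(4 - 2*h²) = -4 + 2*h²)
v = 10
L(2, 8)*(-7) + v = (-4 + 2*8²)*(-7) + 10 = (-4 + 2*64)*(-7) + 10 = (-4 + 128)*(-7) + 10 = 124*(-7) + 10 = -868 + 10 = -858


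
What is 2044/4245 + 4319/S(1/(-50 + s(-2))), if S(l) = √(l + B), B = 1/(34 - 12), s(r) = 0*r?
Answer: 2044/4245 + 3085*√77 ≈ 27071.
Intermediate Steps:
s(r) = 0
B = 1/22 ≈ 0.045455
S(l) = √(1/22 + l) (S(l) = √(l + 1/22) = √(1/22 + l))
2044/4245 + 4319/S(1/(-50 + s(-2))) = 2044/4245 + 4319/((√(22 + 484/(-50 + 0))/22)) = 2044*(1/4245) + 4319/((√(22 + 484/(-50))/22)) = 2044/4245 + 4319/((√(22 + 484*(-1/50))/22)) = 2044/4245 + 4319/((√(22 - 242/25)/22)) = 2044/4245 + 4319/((√(308/25)/22)) = 2044/4245 + 4319/(((2*√77/5)/22)) = 2044/4245 + 4319/((√77/55)) = 2044/4245 + 4319*(5*√77/7) = 2044/4245 + 3085*√77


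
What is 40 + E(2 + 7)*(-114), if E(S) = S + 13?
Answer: -2468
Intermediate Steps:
E(S) = 13 + S
40 + E(2 + 7)*(-114) = 40 + (13 + (2 + 7))*(-114) = 40 + (13 + 9)*(-114) = 40 + 22*(-114) = 40 - 2508 = -2468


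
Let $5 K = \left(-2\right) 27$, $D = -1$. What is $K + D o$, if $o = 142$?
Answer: $- \frac{764}{5} \approx -152.8$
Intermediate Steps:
$K = - \frac{54}{5}$ ($K = \frac{\left(-2\right) 27}{5} = \frac{1}{5} \left(-54\right) = - \frac{54}{5} \approx -10.8$)
$K + D o = - \frac{54}{5} - 142 = - \frac{764}{5}$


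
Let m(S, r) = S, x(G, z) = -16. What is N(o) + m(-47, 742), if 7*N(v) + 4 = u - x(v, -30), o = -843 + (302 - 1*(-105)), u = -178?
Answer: -495/7 ≈ -70.714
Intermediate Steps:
o = -436 (o = -843 + (302 + 105) = -843 + 407 = -436)
N(v) = -166/7 (N(v) = -4/7 + (-178 - 1*(-16))/7 = -4/7 + (-178 + 16)/7 = -4/7 + (⅐)*(-162) = -4/7 - 162/7 = -166/7)
N(o) + m(-47, 742) = -166/7 - 47 = -495/7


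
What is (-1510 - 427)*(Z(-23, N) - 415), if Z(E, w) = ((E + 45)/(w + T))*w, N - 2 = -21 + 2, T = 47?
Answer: 12420044/15 ≈ 8.2800e+5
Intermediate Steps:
N = -17 (N = 2 + (-21 + 2) = 2 - 19 = -17)
Z(E, w) = w*(45 + E)/(47 + w) (Z(E, w) = ((E + 45)/(w + 47))*w = ((45 + E)/(47 + w))*w = w*(45 + E)/(47 + w))
(-1510 - 427)*(Z(-23, N) - 415) = (-1510 - 427)*(-17*(45 - 23)/(47 - 17) - 415) = -1937*(-17*22/30 - 415) = -1937*(-17*1/30*22 - 415) = -1937*(-187/15 - 415) = -1937*(-6412/15) = 12420044/15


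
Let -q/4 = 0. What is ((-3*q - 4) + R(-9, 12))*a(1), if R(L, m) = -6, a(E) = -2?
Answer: 20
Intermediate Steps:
q = 0 (q = -4*0 = 0)
((-3*q - 4) + R(-9, 12))*a(1) = ((-3*0 - 4) - 6)*(-2) = ((0 - 4) - 6)*(-2) = (-4 - 6)*(-2) = -10*(-2) = 20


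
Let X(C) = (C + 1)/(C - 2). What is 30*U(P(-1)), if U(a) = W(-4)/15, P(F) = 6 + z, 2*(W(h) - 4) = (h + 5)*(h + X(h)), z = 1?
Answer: 9/2 ≈ 4.5000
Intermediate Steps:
X(C) = (1 + C)/(-2 + C)
W(h) = 4 + (5 + h)*(h + (1 + h)/(-2 + h))/2 (W(h) = 4 + ((h + 5)*(h + (1 + h)/(-2 + h)))/2 = 4 + ((5 + h)*(h + (1 + h)/(-2 + h)))/2 = 4 + (5 + h)*(h + (1 + h)/(-2 + h))/2)
P(F) = 7 (P(F) = 6 + 1 = 7)
U(a) = 3/20 (U(a) = ((-11 + (-4)**3 + 4*(-4) + 4*(-4)**2)/(2*(-2 - 4)))/15 = ((1/2)*(-11 - 64 - 16 + 4*16)/(-6))*(1/15) = ((1/2)*(-1/6)*(-11 - 64 - 16 + 64))*(1/15) = ((1/2)*(-1/6)*(-27))*(1/15) = (9/4)*(1/15) = 3/20)
30*U(P(-1)) = 30*(3/20) = 9/2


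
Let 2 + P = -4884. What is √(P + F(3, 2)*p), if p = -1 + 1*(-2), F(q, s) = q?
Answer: I*√4895 ≈ 69.964*I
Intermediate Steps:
P = -4886 (P = -2 - 4884 = -4886)
p = -3 (p = -1 - 2 = -3)
√(P + F(3, 2)*p) = √(-4886 + 3*(-3)) = √(-4886 - 9) = √(-4895) = I*√4895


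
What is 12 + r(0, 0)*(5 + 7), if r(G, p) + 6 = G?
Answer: -60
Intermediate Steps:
r(G, p) = -6 + G
12 + r(0, 0)*(5 + 7) = 12 + (-6 + 0)*(5 + 7) = 12 - 6*12 = 12 - 72 = -60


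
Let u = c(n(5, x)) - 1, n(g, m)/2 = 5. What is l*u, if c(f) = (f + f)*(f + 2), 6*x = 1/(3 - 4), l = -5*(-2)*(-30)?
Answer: -71700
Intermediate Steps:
l = -300 (l = 10*(-30) = -300)
x = -⅙ (x = 1/(6*(3 - 4)) = (⅙)/(-1) = (⅙)*(-1) = -⅙ ≈ -0.16667)
n(g, m) = 10 (n(g, m) = 2*5 = 10)
c(f) = 2*f*(2 + f) (c(f) = (2*f)*(2 + f) = 2*f*(2 + f))
u = 239 (u = 2*10*(2 + 10) - 1 = 2*10*12 - 1 = 240 - 1 = 239)
l*u = -300*239 = -71700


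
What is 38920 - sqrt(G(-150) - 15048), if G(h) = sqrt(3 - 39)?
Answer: 38920 - sqrt(-15048 + 6*I) ≈ 38920.0 - 122.67*I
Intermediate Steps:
G(h) = 6*I (G(h) = sqrt(-36) = 6*I)
38920 - sqrt(G(-150) - 15048) = 38920 - sqrt(6*I - 15048) = 38920 - sqrt(-15048 + 6*I)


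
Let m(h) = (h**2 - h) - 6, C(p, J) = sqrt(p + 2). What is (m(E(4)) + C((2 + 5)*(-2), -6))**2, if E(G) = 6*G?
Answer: 298104 + 2184*I*sqrt(3) ≈ 2.981e+5 + 3782.8*I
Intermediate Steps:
C(p, J) = sqrt(2 + p)
m(h) = -6 + h**2 - h
(m(E(4)) + C((2 + 5)*(-2), -6))**2 = ((-6 + (6*4)**2 - 6*4) + sqrt(2 + (2 + 5)*(-2)))**2 = ((-6 + 24**2 - 1*24) + sqrt(2 + 7*(-2)))**2 = ((-6 + 576 - 24) + sqrt(2 - 14))**2 = (546 + sqrt(-12))**2 = (546 + 2*I*sqrt(3))**2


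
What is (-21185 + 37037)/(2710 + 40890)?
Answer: 3963/10900 ≈ 0.36358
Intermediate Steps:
(-21185 + 37037)/(2710 + 40890) = 15852/43600 = 15852*(1/43600) = 3963/10900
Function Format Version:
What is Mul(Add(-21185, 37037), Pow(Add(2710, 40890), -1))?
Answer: Rational(3963, 10900) ≈ 0.36358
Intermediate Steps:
Mul(Add(-21185, 37037), Pow(Add(2710, 40890), -1)) = Mul(15852, Pow(43600, -1)) = Mul(15852, Rational(1, 43600)) = Rational(3963, 10900)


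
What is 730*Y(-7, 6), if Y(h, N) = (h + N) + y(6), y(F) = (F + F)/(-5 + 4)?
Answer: -9490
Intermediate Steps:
y(F) = -2*F (y(F) = (2*F)/(-1) = (2*F)*(-1) = -2*F)
Y(h, N) = -12 + N + h (Y(h, N) = (h + N) - 2*6 = (N + h) - 12 = -12 + N + h)
730*Y(-7, 6) = 730*(-12 + 6 - 7) = 730*(-13) = -9490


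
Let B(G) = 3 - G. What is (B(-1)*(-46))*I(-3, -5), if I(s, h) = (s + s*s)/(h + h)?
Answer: 552/5 ≈ 110.40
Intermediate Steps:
I(s, h) = (s + s**2)/(2*h) (I(s, h) = (s + s**2)/((2*h)) = (s + s**2)*(1/(2*h)) = (s + s**2)/(2*h))
(B(-1)*(-46))*I(-3, -5) = ((3 - 1*(-1))*(-46))*((1/2)*(-3)*(1 - 3)/(-5)) = ((3 + 1)*(-46))*((1/2)*(-3)*(-1/5)*(-2)) = (4*(-46))*(-3/5) = -184*(-3/5) = 552/5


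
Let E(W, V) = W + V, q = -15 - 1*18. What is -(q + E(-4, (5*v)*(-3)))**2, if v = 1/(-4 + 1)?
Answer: -1024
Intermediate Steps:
v = -1/3 (v = 1/(-3) = -1/3 ≈ -0.33333)
q = -33 (q = -15 - 18 = -33)
E(W, V) = V + W
-(q + E(-4, (5*v)*(-3)))**2 = -(-33 + ((5*(-1/3))*(-3) - 4))**2 = -(-33 + (-5/3*(-3) - 4))**2 = -(-33 + (5 - 4))**2 = -(-33 + 1)**2 = -1*(-32)**2 = -1*1024 = -1024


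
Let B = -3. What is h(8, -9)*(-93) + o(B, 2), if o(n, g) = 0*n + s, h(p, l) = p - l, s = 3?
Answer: -1578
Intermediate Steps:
o(n, g) = 3 (o(n, g) = 0*n + 3 = 0 + 3 = 3)
h(8, -9)*(-93) + o(B, 2) = (8 - 1*(-9))*(-93) + 3 = (8 + 9)*(-93) + 3 = 17*(-93) + 3 = -1581 + 3 = -1578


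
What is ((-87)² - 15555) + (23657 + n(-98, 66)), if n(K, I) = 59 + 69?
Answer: 15799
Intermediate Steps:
n(K, I) = 128
((-87)² - 15555) + (23657 + n(-98, 66)) = ((-87)² - 15555) + (23657 + 128) = (7569 - 15555) + 23785 = -7986 + 23785 = 15799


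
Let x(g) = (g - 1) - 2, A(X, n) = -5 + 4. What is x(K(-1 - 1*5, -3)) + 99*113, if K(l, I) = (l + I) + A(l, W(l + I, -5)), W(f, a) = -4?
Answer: 11174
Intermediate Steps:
A(X, n) = -1
K(l, I) = -1 + I + l (K(l, I) = (l + I) - 1 = (I + l) - 1 = -1 + I + l)
x(g) = -3 + g (x(g) = (-1 + g) - 2 = -3 + g)
x(K(-1 - 1*5, -3)) + 99*113 = (-3 + (-1 - 3 + (-1 - 1*5))) + 99*113 = (-3 + (-1 - 3 + (-1 - 5))) + 11187 = (-3 + (-1 - 3 - 6)) + 11187 = (-3 - 10) + 11187 = -13 + 11187 = 11174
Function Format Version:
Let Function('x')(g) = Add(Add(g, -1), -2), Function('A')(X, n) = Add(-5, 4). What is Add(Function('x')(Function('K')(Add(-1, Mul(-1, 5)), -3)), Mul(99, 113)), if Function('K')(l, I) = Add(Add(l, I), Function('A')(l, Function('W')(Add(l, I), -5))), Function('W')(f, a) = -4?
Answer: 11174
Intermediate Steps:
Function('A')(X, n) = -1
Function('K')(l, I) = Add(-1, I, l) (Function('K')(l, I) = Add(Add(l, I), -1) = Add(Add(I, l), -1) = Add(-1, I, l))
Function('x')(g) = Add(-3, g) (Function('x')(g) = Add(Add(-1, g), -2) = Add(-3, g))
Add(Function('x')(Function('K')(Add(-1, Mul(-1, 5)), -3)), Mul(99, 113)) = Add(Add(-3, Add(-1, -3, Add(-1, Mul(-1, 5)))), Mul(99, 113)) = Add(Add(-3, Add(-1, -3, Add(-1, -5))), 11187) = Add(Add(-3, Add(-1, -3, -6)), 11187) = Add(Add(-3, -10), 11187) = Add(-13, 11187) = 11174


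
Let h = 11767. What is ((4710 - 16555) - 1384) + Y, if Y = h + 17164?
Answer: 15702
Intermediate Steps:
Y = 28931 (Y = 11767 + 17164 = 28931)
((4710 - 16555) - 1384) + Y = ((4710 - 16555) - 1384) + 28931 = (-11845 - 1384) + 28931 = -13229 + 28931 = 15702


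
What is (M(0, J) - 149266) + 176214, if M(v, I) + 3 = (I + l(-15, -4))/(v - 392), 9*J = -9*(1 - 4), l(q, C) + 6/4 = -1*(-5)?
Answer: 21124867/784 ≈ 26945.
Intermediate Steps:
l(q, C) = 7/2 (l(q, C) = -3/2 - 1*(-5) = -3/2 + 5 = 7/2)
J = 3 (J = (-9*(1 - 4))/9 = (-9*(-3))/9 = (1/9)*27 = 3)
M(v, I) = -3 + (7/2 + I)/(-392 + v) (M(v, I) = -3 + (I + 7/2)/(v - 392) = -3 + (7/2 + I)/(-392 + v))
(M(0, J) - 149266) + 176214 = ((2359/2 + 3 - 3*0)/(-392 + 0) - 149266) + 176214 = ((2359/2 + 3 + 0)/(-392) - 149266) + 176214 = (-1/392*2365/2 - 149266) + 176214 = (-2365/784 - 149266) + 176214 = -117026909/784 + 176214 = 21124867/784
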